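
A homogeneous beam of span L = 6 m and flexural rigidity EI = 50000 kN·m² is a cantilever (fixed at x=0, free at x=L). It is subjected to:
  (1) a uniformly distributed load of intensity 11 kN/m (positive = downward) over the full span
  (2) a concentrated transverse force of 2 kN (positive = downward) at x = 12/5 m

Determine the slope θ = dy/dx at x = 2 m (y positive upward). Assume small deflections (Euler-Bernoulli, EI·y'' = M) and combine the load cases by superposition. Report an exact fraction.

θ(2) = -533/93750 rad

Load 1 — uniform load w=11 kN/m over full span:
  θ_1 = -wx(x²-3Lx+3L²)/(6EI) = -11·2·(2²-3·6·2+3·6²)/(6·50000) = -209/37500 rad
Load 2 — point force P=2 kN at a=12/5 m (b=L-a=18/5):
  θ_2 = -Px(2a-x)/(2EI)  [x≤a] = -2·2·(2·(12/5)-2)/(2·50000) = -7/62500 rad
Superposition: θ = Σ θ_i = -533/93750 rad ≈ -0.005685 rad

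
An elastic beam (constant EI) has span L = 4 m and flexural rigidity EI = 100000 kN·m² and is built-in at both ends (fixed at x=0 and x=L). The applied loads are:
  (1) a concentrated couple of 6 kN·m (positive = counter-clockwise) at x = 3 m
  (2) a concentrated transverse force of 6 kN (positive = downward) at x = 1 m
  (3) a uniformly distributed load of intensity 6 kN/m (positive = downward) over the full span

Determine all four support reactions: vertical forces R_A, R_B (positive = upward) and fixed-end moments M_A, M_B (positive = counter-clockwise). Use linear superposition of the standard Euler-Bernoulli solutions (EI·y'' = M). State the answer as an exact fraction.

R_A = 75/4 kN, M_A = 53/4 kN·m, R_B = 45/4 kN, M_B = -41/4 kN·m

Load 1 — applied couple M₀=6 kN·m at a=3 m (b=L-a=1):
  R_A = 6M₀ab/L³ = 6·6·3·1/4³ = 27/16 kN
  M_A = M₀b(2a-b)/L² = 6·1·(2·3-1)/4² = 15/8 kN·m
  R_B = -6M₀ab/L³ = -6·6·3·1/4³ = -27/16 kN
  M_B = M₀a(2b-a)/L² = 6·3·(2·1-3)/4² = -9/8 kN·m
Load 2 — point force P=6 kN at a=1 m (b=L-a=3):
  R_A = Pb²(3a+b)/L³ = 6·3²·(3·1+3)/4³ = 81/16 kN
  M_A = Pab²/L² = 6·1·3²/4² = 27/8 kN·m
  R_B = Pa²(a+3b)/L³ = 6·1²·(1+3·3)/4³ = 15/16 kN
  M_B = -Pa²b/L² = -6·1²·3/4² = -9/8 kN·m
Load 3 — uniform load w=6 kN/m over full span:
  R_A = wL/2 = 6·4/2 = 12 kN
  M_A = wL²/12 = 6·4²/12 = 8 kN·m
  R_B = wL/2 = 6·4/2 = 12 kN
  M_B = -wL²/12 = -6·4²/12 = -8 kN·m
Superposition: R_A = 75/4 kN, M_A = 53/4 kN·m, R_B = 45/4 kN, M_B = -41/4 kN·m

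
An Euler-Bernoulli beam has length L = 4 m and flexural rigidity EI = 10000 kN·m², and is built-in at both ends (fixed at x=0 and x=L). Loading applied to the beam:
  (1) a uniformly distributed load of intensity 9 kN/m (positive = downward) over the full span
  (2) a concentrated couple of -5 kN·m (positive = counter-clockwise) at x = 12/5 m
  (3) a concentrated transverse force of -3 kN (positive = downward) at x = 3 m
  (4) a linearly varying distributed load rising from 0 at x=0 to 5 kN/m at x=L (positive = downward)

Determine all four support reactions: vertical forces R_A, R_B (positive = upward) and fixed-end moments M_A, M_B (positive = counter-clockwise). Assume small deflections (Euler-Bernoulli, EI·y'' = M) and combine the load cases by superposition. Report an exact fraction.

Load 1 — uniform load w=9 kN/m over full span:
  R_A = wL/2 = 9·4/2 = 18 kN
  M_A = wL²/12 = 9·4²/12 = 12 kN·m
  R_B = wL/2 = 9·4/2 = 18 kN
  M_B = -wL²/12 = -9·4²/12 = -12 kN·m
Load 2 — applied couple M₀=-5 kN·m at a=12/5 m (b=L-a=8/5):
  R_A = 6M₀ab/L³ = 6·(-5)·(12/5)·(8/5)/4³ = -9/5 kN
  M_A = M₀b(2a-b)/L² = (-5)·(8/5)·(2·(12/5)-(8/5))/4² = -8/5 kN·m
  R_B = -6M₀ab/L³ = -6·(-5)·(12/5)·(8/5)/4³ = 9/5 kN
  M_B = M₀a(2b-a)/L² = (-5)·(12/5)·(2·(8/5)-(12/5))/4² = -3/5 kN·m
Load 3 — point force P=-3 kN at a=3 m (b=L-a=1):
  R_A = Pb²(3a+b)/L³ = (-3)·1²·(3·3+1)/4³ = -15/32 kN
  M_A = Pab²/L² = (-3)·3·1²/4² = -9/16 kN·m
  R_B = Pa²(a+3b)/L³ = (-3)·3²·(3+3·1)/4³ = -81/32 kN
  M_B = -Pa²b/L² = -(-3)·3²·1/4² = 27/16 kN·m
Load 4 — triangular load w₀=5 kN/m (0→w₀ over full span):
  R_A = 3w₀L/20 = 3·5·4/20 = 3 kN
  M_A = w₀L²/30 = 5·4²/30 = 8/3 kN·m
  R_B = 7w₀L/20 = 7·5·4/20 = 7 kN
  M_B = -w₀L²/20 = -5·4²/20 = -4 kN·m
Superposition: R_A = 2997/160 kN, M_A = 3001/240 kN·m, R_B = 3883/160 kN, M_B = -1193/80 kN·m

R_A = 2997/160 kN, M_A = 3001/240 kN·m, R_B = 3883/160 kN, M_B = -1193/80 kN·m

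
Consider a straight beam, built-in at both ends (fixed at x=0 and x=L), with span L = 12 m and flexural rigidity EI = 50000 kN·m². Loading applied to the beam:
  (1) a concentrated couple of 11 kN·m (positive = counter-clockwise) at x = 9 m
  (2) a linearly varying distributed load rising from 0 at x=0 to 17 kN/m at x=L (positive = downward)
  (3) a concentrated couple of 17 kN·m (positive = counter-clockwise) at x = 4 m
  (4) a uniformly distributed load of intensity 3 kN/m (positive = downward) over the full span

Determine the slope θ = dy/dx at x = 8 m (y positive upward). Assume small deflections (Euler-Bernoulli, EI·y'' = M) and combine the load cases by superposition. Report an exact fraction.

θ(8) = 3437/1500000 rad

Load 1 — applied couple M₀=11 kN·m at a=9 m (b=L-a=3):
  θ_1 = (R_Ax²/2 - M_Ax)/EI  [x≤a] with R_A=33/32, M_A=55/16 = ((33/32)·8²/2 - (55/16)·8)/50000 = 11/100000 rad
Load 2 — triangular load w₀=17 kN/m (0→w₀ over full span):
  θ_2 = -w₀(2x(L-x)(L-2x)(x+2L)+x²(L-x)²)/(120LEI) = -17·(2·8·(12-8)·(12-2·8)·(8+2·12)+8²·(12-8)²)/(120·12·50000) = 238/140625 rad
Load 3 — applied couple M₀=17 kN·m at a=4 m (b=L-a=8):
  θ_3 = (R_Ax²/2 - M_Ax - M₀(x-a))/EI  [x>a] with R_A=17/9, M_A=0 = ((17/9)·8²/2 - 0·8 - 17·(8-4))/50000 = -17/112500 rad
Load 4 — uniform load w=3 kN/m over full span:
  θ_4 = -wx(L-x)(L-2x)/(12EI) = -3·8·(12-8)·(12-2·8)/(12·50000) = 2/3125 rad
Superposition: θ = Σ θ_i = 3437/1500000 rad ≈ 0.002291 rad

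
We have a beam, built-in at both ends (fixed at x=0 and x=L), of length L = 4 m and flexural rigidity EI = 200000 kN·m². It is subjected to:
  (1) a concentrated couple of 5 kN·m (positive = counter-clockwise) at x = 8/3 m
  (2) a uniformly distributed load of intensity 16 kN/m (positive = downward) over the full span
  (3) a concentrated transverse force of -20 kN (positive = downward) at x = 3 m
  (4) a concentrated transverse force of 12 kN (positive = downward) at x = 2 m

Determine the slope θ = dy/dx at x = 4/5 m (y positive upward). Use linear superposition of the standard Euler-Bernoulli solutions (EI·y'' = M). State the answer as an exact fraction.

θ(4/5) = -617/12500000 rad

Load 1 — applied couple M₀=5 kN·m at a=8/3 m (b=L-a=4/3):
  θ_1 = (R_Ax²/2 - M_Ax)/EI  [x≤a] with R_A=5/3, M_A=5/3 = ((5/3)·(4/5)²/2 - (5/3)·(4/5))/200000 = -1/250000 rad
Load 2 — uniform load w=16 kN/m over full span:
  θ_2 = -wx(L-x)(L-2x)/(12EI) = -16·(4/5)·(4-(4/5))·(4-2·(4/5))/(12·200000) = -16/390625 rad
Load 3 — point force P=-20 kN at a=3 m (b=L-a=1):
  θ_3 = -Pb²x(2aL-(3a+b)x)/(2L³EI)  [x≤a] = -(-20)·1²·(4/5)·(2·3·4-(3·3+1)·(4/5))/(2·4³·200000) = 1/100000 rad
Load 4 — point force P=12 kN at a=2 m (b=L-a=2):
  θ_4 = -Pb²x(2aL-(3a+b)x)/(2L³EI)  [x≤a] = -12·2²·(4/5)·(2·2·4-(3·2+2)·(4/5))/(2·4³·200000) = -9/625000 rad
Superposition: θ = Σ θ_i = -617/12500000 rad ≈ -0.000049 rad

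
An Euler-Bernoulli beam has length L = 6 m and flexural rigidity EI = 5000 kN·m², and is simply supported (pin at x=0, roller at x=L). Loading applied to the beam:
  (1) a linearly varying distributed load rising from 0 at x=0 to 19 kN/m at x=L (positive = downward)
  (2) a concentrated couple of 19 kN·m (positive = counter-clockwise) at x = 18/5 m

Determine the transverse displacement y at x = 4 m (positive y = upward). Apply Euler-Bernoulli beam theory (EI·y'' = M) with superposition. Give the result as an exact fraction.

Load 1 — triangular load w₀=19 kN/m (0→w₀ over full span):
  y_1 = -w₀x(7L⁴-10L²x²+3x⁴)/(360LEI) = -19·4·(7·6⁴-10·6²·4²+3·4⁴)/(360·6·5000) = -323/11250 m
Load 2 — applied couple M₀=19 kN·m at a=18/5 m (b=L-a=12/5):
  y_2 = (M₀x³/(6L)-M₀(x-a)²/2+C₁x)/EI  [x>a] with C₁=M₀(3b²-L²)/(6L)=-247/25 = (19·4³/(6·6)-19·(4-(18/5))²/2+(-247/25)·4)/5000 = -817/562500 m
Superposition: y = Σ y_i = -16967/562500 m ≈ -0.030164 m

y(4) = -16967/562500 m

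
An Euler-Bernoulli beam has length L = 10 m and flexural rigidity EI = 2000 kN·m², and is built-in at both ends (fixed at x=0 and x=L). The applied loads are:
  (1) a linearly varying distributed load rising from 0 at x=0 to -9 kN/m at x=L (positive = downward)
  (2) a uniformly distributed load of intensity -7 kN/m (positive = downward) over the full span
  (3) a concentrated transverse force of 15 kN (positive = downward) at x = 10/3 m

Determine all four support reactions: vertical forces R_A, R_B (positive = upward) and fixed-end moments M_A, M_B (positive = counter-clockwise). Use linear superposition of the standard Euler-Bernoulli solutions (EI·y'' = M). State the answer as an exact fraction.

Load 1 — triangular load w₀=-9 kN/m (0→w₀ over full span):
  R_A = 3w₀L/20 = 3·(-9)·10/20 = -27/2 kN
  M_A = w₀L²/30 = (-9)·10²/30 = -30 kN·m
  R_B = 7w₀L/20 = 7·(-9)·10/20 = -63/2 kN
  M_B = -w₀L²/20 = -(-9)·10²/20 = 45 kN·m
Load 2 — uniform load w=-7 kN/m over full span:
  R_A = wL/2 = (-7)·10/2 = -35 kN
  M_A = wL²/12 = (-7)·10²/12 = -175/3 kN·m
  R_B = wL/2 = (-7)·10/2 = -35 kN
  M_B = -wL²/12 = -(-7)·10²/12 = 175/3 kN·m
Load 3 — point force P=15 kN at a=10/3 m (b=L-a=20/3):
  R_A = Pb²(3a+b)/L³ = 15·(20/3)²·(3·(10/3)+(20/3))/10³ = 100/9 kN
  M_A = Pab²/L² = 15·(10/3)·(20/3)²/10² = 200/9 kN·m
  R_B = Pa²(a+3b)/L³ = 15·(10/3)²·((10/3)+3·(20/3))/10³ = 35/9 kN
  M_B = -Pa²b/L² = -15·(10/3)²·(20/3)/10² = -100/9 kN·m
Superposition: R_A = -673/18 kN, M_A = -595/9 kN·m, R_B = -1127/18 kN, M_B = 830/9 kN·m

R_A = -673/18 kN, M_A = -595/9 kN·m, R_B = -1127/18 kN, M_B = 830/9 kN·m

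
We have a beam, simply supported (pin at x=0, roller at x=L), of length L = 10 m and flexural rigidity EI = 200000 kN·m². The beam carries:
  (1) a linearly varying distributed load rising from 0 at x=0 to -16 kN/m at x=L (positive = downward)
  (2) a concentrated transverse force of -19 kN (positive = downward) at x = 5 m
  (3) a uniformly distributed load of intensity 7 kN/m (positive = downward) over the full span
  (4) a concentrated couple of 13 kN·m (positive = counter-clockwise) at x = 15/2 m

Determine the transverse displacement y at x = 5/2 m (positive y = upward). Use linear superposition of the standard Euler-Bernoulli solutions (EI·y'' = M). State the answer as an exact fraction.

y(5/2) = 4481/3072000 m

Load 1 — triangular load w₀=-16 kN/m (0→w₀ over full span):
  y_1 = -w₀x(7L⁴-10L²x²+3x⁴)/(360LEI) = -(-16)·(5/2)·(7·10⁴-10·10²·(5/2)²+3·(5/2)⁴)/(360·10·200000) = 109/30720 m
Load 2 — point force P=-19 kN at a=5 m (b=L-a=5):
  y_2 = -Pbx(L²-b²-x²)/(6LEI)  [x≤a] = -(-19)·5·(5/2)·(10²-5²-(5/2)²)/(6·10·200000) = 209/153600 m
Load 3 — uniform load w=7 kN/m over full span:
  y_3 = -wx(L³-2Lx²+x³)/(24EI) = -7·(5/2)·(10³-2·10·(5/2)²+(5/2)³)/(24·200000) = -133/40960 m
Load 4 — applied couple M₀=13 kN·m at a=15/2 m (b=L-a=5/2):
  y_4 = (M₀x³/(6L)+C₁x)/EI  [x≤a] with C₁=M₀(3b²-L²)/(6L)=-845/48 = (13·(5/2)³/(6·10)+(-845/48)·(5/2))/200000 = -13/64000 m
Superposition: y = Σ y_i = 4481/3072000 m ≈ 0.001459 m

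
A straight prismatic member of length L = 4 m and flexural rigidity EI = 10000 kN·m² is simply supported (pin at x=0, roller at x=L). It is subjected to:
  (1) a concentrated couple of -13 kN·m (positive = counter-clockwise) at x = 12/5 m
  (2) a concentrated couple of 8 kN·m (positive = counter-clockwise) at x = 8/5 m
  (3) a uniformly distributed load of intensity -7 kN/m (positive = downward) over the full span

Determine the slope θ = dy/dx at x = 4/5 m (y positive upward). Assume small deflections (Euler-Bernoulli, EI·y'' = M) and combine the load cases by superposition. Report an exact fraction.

Load 1 — applied couple M₀=-13 kN·m at a=12/5 m (b=L-a=8/5):
  θ_1 = (M₀x²/(2L)+C₁)/EI  [x≤a] with C₁=M₀(3b²-L²)/(6L)=338/75 = ((-13)·(4/5)²/(2·4)+(338/75))/10000 = 13/37500 rad
Load 2 — applied couple M₀=8 kN·m at a=8/5 m (b=L-a=12/5):
  θ_2 = (M₀x²/(2L)+C₁)/EI  [x≤a] with C₁=M₀(3b²-L²)/(6L)=32/75 = (8·(4/5)²/(2·4)+(32/75))/10000 = 1/9375 rad
Load 3 — uniform load w=-7 kN/m over full span:
  θ_3 = -w(L³-6Lx²+4x³)/(24EI) = -(-7)·(4³-6·4·(4/5)²+4·(4/5)³)/(24·10000) = 231/156250 rad
Superposition: θ = Σ θ_i = 1811/937500 rad ≈ 0.001932 rad

θ(4/5) = 1811/937500 rad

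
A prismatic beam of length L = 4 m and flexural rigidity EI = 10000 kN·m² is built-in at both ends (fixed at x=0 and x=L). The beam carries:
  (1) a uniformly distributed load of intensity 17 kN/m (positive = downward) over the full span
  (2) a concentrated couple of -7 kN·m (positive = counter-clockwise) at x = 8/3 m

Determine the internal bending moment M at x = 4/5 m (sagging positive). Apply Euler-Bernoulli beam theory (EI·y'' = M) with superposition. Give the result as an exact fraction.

Load 1 — uniform load w=17 kN/m over full span:
  M_1 = wLx/2 - wL²/12 - wx²/2 = 17·4·(4/5)/2 - 17·4²/12 - 17·(4/5)²/2 = -68/75 kN·m
Load 2 — applied couple M₀=-7 kN·m at a=8/3 m (b=L-a=4/3):
  M_2 = R_Ax - M_A  [x≤a] with R_A=-7/3, M_A=-7/3 = (-7/3)·(4/5) - (-7/3) = 7/15 kN·m
Superposition: M = Σ M_i = -11/25 kN·m ≈ -0.440000 kN·m

M(4/5) = -11/25 kN·m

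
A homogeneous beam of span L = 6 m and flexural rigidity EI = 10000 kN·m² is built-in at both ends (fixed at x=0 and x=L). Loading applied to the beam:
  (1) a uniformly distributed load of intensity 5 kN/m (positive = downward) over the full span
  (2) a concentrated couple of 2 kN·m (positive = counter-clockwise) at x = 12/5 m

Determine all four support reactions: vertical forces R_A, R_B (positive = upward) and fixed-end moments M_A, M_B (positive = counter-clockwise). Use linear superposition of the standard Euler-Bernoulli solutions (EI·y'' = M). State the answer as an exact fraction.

Load 1 — uniform load w=5 kN/m over full span:
  R_A = wL/2 = 5·6/2 = 15 kN
  M_A = wL²/12 = 5·6²/12 = 15 kN·m
  R_B = wL/2 = 5·6/2 = 15 kN
  M_B = -wL²/12 = -5·6²/12 = -15 kN·m
Load 2 — applied couple M₀=2 kN·m at a=12/5 m (b=L-a=18/5):
  R_A = 6M₀ab/L³ = 6·2·(12/5)·(18/5)/6³ = 12/25 kN
  M_A = M₀b(2a-b)/L² = 2·(18/5)·(2·(12/5)-(18/5))/6² = 6/25 kN·m
  R_B = -6M₀ab/L³ = -6·2·(12/5)·(18/5)/6³ = -12/25 kN
  M_B = M₀a(2b-a)/L² = 2·(12/5)·(2·(18/5)-(12/5))/6² = 16/25 kN·m
Superposition: R_A = 387/25 kN, M_A = 381/25 kN·m, R_B = 363/25 kN, M_B = -359/25 kN·m

R_A = 387/25 kN, M_A = 381/25 kN·m, R_B = 363/25 kN, M_B = -359/25 kN·m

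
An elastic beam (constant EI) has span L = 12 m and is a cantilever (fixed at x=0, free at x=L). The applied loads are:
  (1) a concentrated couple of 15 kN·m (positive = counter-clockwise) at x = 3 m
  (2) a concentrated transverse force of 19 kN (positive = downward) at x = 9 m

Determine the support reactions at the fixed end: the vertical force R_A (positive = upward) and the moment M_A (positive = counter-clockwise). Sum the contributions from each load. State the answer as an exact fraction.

Load 1 — applied couple M₀=15 kN·m at a=3 m (b=L-a=9):
  R_A = 0 kN
  M_A = -M₀ = -15 kN·m
Load 2 — point force P=19 kN at a=9 m (b=L-a=3):
  R_A = P = 19 kN
  M_A = Pa = 19·9 = 171 kN·m
Superposition: R_A = 19 kN, M_A = 156 kN·m

R_A = 19 kN, M_A = 156 kN·m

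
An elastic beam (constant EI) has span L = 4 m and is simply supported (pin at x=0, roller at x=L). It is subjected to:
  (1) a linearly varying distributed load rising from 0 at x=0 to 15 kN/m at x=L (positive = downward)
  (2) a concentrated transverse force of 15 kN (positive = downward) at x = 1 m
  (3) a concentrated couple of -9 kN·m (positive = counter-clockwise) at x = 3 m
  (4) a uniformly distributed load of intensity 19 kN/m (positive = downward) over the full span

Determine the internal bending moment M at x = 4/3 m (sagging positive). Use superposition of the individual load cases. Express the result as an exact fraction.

M(4/3) = 1421/27 kN·m

Load 1 — triangular load w₀=15 kN/m (0→w₀ over full span):
  M_1 = w₀Lx/6 - w₀x³/(6L) = 15·4·(4/3)/6 - 15·(4/3)³/(6·4) = 320/27 kN·m
Load 2 — point force P=15 kN at a=1 m (b=L-a=3):
  M_2 = Pa(L-x)/L  [x>a] = 15·1·(4-(4/3))/4 = 10 kN·m
Load 3 — applied couple M₀=-9 kN·m at a=3 m (b=L-a=1):
  M_3 = M₀x/L  [x≤a] = (-9)·(4/3)/4 = -3 kN·m
Load 4 — uniform load w=19 kN/m over full span:
  M_4 = wx(L-x)/2 = 19·(4/3)·(4-(4/3))/2 = 304/9 kN·m
Superposition: M = Σ M_i = 1421/27 kN·m ≈ 52.629630 kN·m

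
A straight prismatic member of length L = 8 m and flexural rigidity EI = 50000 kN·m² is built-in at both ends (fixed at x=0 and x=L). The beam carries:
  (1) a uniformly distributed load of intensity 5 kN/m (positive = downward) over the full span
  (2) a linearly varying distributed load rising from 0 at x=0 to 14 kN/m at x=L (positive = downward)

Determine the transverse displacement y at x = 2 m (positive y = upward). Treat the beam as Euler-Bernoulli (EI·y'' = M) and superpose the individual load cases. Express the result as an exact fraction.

Load 1 — uniform load w=5 kN/m over full span:
  y_1 = -wx²(L-x)²/(24EI) = -5·2²·(8-2)²/(24·50000) = -3/5000 m
Load 2 — triangular load w₀=14 kN/m (0→w₀ over full span):
  y_2 = -w₀x²(L-x)²(x+2L)/(120LEI) = -14·2²·(8-2)²·(2+2·8)/(120·8·50000) = -189/250000 m
Superposition: y = Σ y_i = -339/250000 m ≈ -0.001356 m

y(2) = -339/250000 m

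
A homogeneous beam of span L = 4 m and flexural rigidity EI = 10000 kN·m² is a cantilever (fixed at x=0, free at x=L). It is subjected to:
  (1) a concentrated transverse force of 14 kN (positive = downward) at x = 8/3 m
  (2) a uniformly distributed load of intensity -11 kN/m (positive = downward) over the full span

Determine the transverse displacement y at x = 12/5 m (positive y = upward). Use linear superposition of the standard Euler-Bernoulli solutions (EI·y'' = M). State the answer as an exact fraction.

Load 1 — point force P=14 kN at a=8/3 m (b=L-a=4/3):
  y_1 = -Px²(3a-x)/(6EI)  [x≤a] = -14·(12/5)²·(3·(8/3)-(12/5))/(6·10000) = -588/78125 m
Load 2 — uniform load w=-11 kN/m over full span:
  y_2 = -wx²(x²-4Lx+6L²)/(24EI) = -(-11)·(12/5)²·((12/5)²-4·4·(12/5)+6·4²)/(24·10000) = 6534/390625 m
Superposition: y = Σ y_i = 3594/390625 m ≈ 0.009201 m

y(12/5) = 3594/390625 m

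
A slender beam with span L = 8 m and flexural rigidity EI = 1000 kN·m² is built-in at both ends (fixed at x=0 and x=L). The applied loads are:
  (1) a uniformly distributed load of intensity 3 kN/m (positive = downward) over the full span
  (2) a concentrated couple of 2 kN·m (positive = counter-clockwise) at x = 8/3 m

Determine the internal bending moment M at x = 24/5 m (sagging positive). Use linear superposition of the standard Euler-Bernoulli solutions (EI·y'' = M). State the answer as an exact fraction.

Load 1 — uniform load w=3 kN/m over full span:
  M_1 = wLx/2 - wL²/12 - wx²/2 = 3·8·(24/5)/2 - 3·8²/12 - 3·(24/5)²/2 = 176/25 kN·m
Load 2 — applied couple M₀=2 kN·m at a=8/3 m (b=L-a=16/3):
  M_2 = R_Ax - M_A - M₀  [x>a] with R_A=1/3, M_A=0 = (1/3)·(24/5) - 0 - 2 = -2/5 kN·m
Superposition: M = Σ M_i = 166/25 kN·m ≈ 6.640000 kN·m

M(24/5) = 166/25 kN·m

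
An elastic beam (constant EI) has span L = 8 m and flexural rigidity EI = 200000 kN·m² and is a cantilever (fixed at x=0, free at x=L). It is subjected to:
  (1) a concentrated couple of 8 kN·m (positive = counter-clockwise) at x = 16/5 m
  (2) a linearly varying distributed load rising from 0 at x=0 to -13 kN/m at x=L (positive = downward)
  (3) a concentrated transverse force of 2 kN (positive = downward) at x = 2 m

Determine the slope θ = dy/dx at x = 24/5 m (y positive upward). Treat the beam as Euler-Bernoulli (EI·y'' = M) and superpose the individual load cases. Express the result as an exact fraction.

Load 1 — applied couple M₀=8 kN·m at a=16/5 m (b=L-a=24/5):
  θ_1 = M₀a/EI  [x>a] = 8·(16/5)/200000 = 2/15625 rad
Load 2 — triangular load w₀=-13 kN/m (0→w₀ over full span):
  θ_2 = (w₀Lx²/4-w₀L²x/3-w₀x⁴/(24L))/EI = ((-13)·8·(24/5)²/4-(-13)·8²·(24/5)/3-(-13)·(24/5)⁴/(24·8))/200000 = 7501/1953125 rad
Load 3 — point force P=2 kN at a=2 m (b=L-a=6):
  θ_3 = -Pa²/(2EI)  [x>a] = -2·2²/(2·200000) = -1/50000 rad
Superposition: θ = Σ θ_i = 123391/31250000 rad ≈ 0.003949 rad

θ(24/5) = 123391/31250000 rad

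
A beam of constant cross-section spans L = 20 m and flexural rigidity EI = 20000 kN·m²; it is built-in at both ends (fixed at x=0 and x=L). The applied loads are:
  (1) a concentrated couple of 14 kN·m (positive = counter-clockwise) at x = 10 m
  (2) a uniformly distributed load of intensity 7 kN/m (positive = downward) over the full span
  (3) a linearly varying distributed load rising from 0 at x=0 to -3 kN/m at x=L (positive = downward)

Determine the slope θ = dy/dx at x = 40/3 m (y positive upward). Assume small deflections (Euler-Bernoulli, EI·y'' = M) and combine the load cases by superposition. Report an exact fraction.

θ(40/3) = 28/2025 rad

Load 1 — applied couple M₀=14 kN·m at a=10 m (b=L-a=10):
  θ_1 = (R_Ax²/2 - M_Ax - M₀(x-a))/EI  [x>a] with R_A=21/20, M_A=7/2 = ((21/20)·(40/3)²/2 - (7/2)·(40/3) - 14·((40/3)-10))/20000 = 0 rad
Load 2 — uniform load w=7 kN/m over full span:
  θ_2 = -wx(L-x)(L-2x)/(12EI) = -7·(40/3)·(20-(40/3))·(20-2·(40/3))/(12·20000) = 7/405 rad
Load 3 — triangular load w₀=-3 kN/m (0→w₀ over full span):
  θ_3 = -w₀(2x(L-x)(L-2x)(x+2L)+x²(L-x)²)/(120LEI) = -(-3)·(2·(40/3)·(20-(40/3))·(20-2·(40/3))·((40/3)+2·20)+(40/3)²·(20-(40/3))²)/(120·20·20000) = -7/2025 rad
Superposition: θ = Σ θ_i = 28/2025 rad ≈ 0.013827 rad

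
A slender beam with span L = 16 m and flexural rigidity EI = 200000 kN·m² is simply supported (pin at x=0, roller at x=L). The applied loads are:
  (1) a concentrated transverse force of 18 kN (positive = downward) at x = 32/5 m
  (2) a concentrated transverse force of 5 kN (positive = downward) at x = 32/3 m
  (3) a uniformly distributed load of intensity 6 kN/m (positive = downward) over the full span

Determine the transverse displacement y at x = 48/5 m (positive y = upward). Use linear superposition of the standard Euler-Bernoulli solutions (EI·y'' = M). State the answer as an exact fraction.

y(48/5) = -1733344/52734375 m

Load 1 — point force P=18 kN at a=32/5 m (b=L-a=48/5):
  y_1 = -Pa(L-x)(2Lx-a²-x²)/(6LEI)  [x>a] = -18·(32/5)·(16-(48/5))·(2·16·(48/5)-(32/5)²-(48/5)²)/(6·16·200000) = -13056/1953125 m
Load 2 — point force P=5 kN at a=32/3 m (b=L-a=16/3):
  y_2 = -Pbx(L²-b²-x²)/(6LEI)  [x≤a] = -5·(16/3)·(48/5)·(16²-(16/3)²-(48/5)²)/(6·16·200000) = -3808/2109375 m
Load 3 — uniform load w=6 kN/m over full span:
  y_3 = -wx(L³-2Lx²+x³)/(24EI) = -6·(48/5)·(16³-2·16·(48/5)²+(48/5)³)/(24·200000) = -47616/1953125 m
Superposition: y = Σ y_i = -1733344/52734375 m ≈ -0.032869 m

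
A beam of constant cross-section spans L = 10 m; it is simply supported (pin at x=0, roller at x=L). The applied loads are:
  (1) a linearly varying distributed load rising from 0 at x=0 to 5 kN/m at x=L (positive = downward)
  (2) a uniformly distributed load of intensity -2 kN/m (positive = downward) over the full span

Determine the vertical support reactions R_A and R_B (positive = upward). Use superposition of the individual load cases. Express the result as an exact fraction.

R_A = -5/3 kN, R_B = 20/3 kN

Load 1 — triangular load w₀=5 kN/m (0→w₀ over full span):
  R_A = w₀L/6 = 5·10/6 = 25/3 kN
  R_B = w₀L/3 = 5·10/3 = 50/3 kN
Load 2 — uniform load w=-2 kN/m over full span:
  R_A = wL/2 = (-2)·10/2 = -10 kN
  R_B = wL/2 = (-2)·10/2 = -10 kN
Superposition: R_A = -5/3 kN, R_B = 20/3 kN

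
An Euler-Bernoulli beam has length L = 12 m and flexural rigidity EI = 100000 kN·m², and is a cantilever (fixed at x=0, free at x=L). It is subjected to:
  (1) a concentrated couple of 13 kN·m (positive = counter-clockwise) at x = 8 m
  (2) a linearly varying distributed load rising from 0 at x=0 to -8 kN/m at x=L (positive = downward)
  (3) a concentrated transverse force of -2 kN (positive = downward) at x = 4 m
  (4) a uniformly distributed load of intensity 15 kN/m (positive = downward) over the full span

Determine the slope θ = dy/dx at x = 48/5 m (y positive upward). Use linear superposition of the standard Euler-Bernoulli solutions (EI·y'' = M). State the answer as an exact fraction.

Load 1 — applied couple M₀=13 kN·m at a=8 m (b=L-a=4):
  θ_1 = M₀a/EI  [x>a] = 13·8/100000 = 13/12500 rad
Load 2 — triangular load w₀=-8 kN/m (0→w₀ over full span):
  θ_2 = (w₀Lx²/4-w₀L²x/3-w₀x⁴/(24L))/EI = ((-8)·12·(48/5)²/4-(-8)·12²·(48/5)/3-(-8)·(48/5)⁴/(24·12))/100000 = 33408/1953125 rad
Load 3 — point force P=-2 kN at a=4 m (b=L-a=8):
  θ_3 = -Pa²/(2EI)  [x>a] = -(-2)·4²/(2·100000) = 1/6250 rad
Load 4 — uniform load w=15 kN/m over full span:
  θ_4 = -wx(x²-3Lx+3L²)/(6EI) = -15·(48/5)·((48/5)²-3·12·(48/5)+3·12²)/(6·100000) = -3348/78125 rad
Superposition: θ = Σ θ_i = -191793/7812500 rad ≈ -0.024550 rad

θ(48/5) = -191793/7812500 rad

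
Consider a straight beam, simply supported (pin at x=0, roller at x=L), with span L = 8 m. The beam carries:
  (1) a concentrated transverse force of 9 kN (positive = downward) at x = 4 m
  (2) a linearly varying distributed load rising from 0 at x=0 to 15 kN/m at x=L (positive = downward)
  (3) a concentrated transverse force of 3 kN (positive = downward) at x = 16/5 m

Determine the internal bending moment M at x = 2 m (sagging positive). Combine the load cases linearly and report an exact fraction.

Load 1 — point force P=9 kN at a=4 m (b=L-a=4):
  M_1 = Pbx/L  [x≤a] = 9·4·2/8 = 9 kN·m
Load 2 — triangular load w₀=15 kN/m (0→w₀ over full span):
  M_2 = w₀Lx/6 - w₀x³/(6L) = 15·8·2/6 - 15·2³/(6·8) = 75/2 kN·m
Load 3 — point force P=3 kN at a=16/5 m (b=L-a=24/5):
  M_3 = Pbx/L  [x≤a] = 3·(24/5)·2/8 = 18/5 kN·m
Superposition: M = Σ M_i = 501/10 kN·m ≈ 50.100000 kN·m

M(2) = 501/10 kN·m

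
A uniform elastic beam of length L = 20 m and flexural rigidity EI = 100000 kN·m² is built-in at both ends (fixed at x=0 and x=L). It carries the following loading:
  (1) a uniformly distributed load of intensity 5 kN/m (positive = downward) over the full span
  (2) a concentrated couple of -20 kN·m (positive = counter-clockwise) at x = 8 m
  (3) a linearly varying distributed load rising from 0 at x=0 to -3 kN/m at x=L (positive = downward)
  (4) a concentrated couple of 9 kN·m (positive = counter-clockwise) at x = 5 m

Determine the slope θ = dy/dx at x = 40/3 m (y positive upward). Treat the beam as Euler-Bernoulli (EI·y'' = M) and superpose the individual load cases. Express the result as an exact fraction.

θ(40/3) = 3257/1800000 rad

Load 1 — uniform load w=5 kN/m over full span:
  θ_1 = -wx(L-x)(L-2x)/(12EI) = -5·(40/3)·(20-(40/3))·(20-2·(40/3))/(12·100000) = 1/405 rad
Load 2 — applied couple M₀=-20 kN·m at a=8 m (b=L-a=12):
  θ_2 = (R_Ax²/2 - M_Ax - M₀(x-a))/EI  [x>a] with R_A=-36/25, M_A=-12/5 = ((-36/25)·(40/3)²/2 - (-12/5)·(40/3) - (-20)·((40/3)-8))/100000 = 1/9375 rad
Load 3 — triangular load w₀=-3 kN/m (0→w₀ over full span):
  θ_3 = -w₀(2x(L-x)(L-2x)(x+2L)+x²(L-x)²)/(120LEI) = -(-3)·(2·(40/3)·(20-(40/3))·(20-2·(40/3))·((40/3)+2·20)+(40/3)²·(20-(40/3))²)/(120·20·100000) = -7/10125 rad
Load 4 — applied couple M₀=9 kN·m at a=5 m (b=L-a=15):
  θ_4 = (R_Ax²/2 - M_Ax - M₀(x-a))/EI  [x>a] with R_A=81/160, M_A=-27/16 = ((81/160)·(40/3)²/2 - (-27/16)·(40/3) - 9·((40/3)-5))/100000 = -3/40000 rad
Superposition: θ = Σ θ_i = 3257/1800000 rad ≈ 0.001809 rad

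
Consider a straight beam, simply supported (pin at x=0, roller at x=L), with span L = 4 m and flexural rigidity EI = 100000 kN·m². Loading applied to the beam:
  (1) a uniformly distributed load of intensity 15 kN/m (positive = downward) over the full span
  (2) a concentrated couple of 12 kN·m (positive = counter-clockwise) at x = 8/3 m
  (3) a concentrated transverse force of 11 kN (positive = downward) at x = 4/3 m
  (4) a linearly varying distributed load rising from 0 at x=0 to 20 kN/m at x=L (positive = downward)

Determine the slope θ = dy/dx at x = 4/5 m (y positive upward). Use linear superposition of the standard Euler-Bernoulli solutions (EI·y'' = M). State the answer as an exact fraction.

θ(4/5) = -41309/63281250 rad

Load 1 — uniform load w=15 kN/m over full span:
  θ_1 = -w(L³-6Lx²+4x³)/(24EI) = -15·(4³-6·4·(4/5)²+4·(4/5)³)/(24·100000) = -99/312500 rad
Load 2 — applied couple M₀=12 kN·m at a=8/3 m (b=L-a=4/3):
  θ_2 = (M₀x²/(2L)+C₁)/EI  [x≤a] with C₁=M₀(3b²-L²)/(6L)=-16/3 = (12·(4/5)²/(2·4)+(-16/3))/100000 = -41/937500 rad
Load 3 — point force P=11 kN at a=4/3 m (b=L-a=8/3):
  θ_3 = -Pb(L²-b²-3x²)/(6LEI)  [x≤a] = -11·(8/3)·(4²-(8/3)²-3·(4/5)²)/(6·4·100000) = -539/6328125 rad
Load 4 — triangular load w₀=20 kN/m (0→w₀ over full span):
  θ_4 = -w₀(7L⁴-30L²x²+15x⁴)/(360LEI) = -20·(7·4⁴-30·4²·(4/5)²+15·(4/5)⁴)/(360·4·100000) = -728/3515625 rad
Superposition: θ = Σ θ_i = -41309/63281250 rad ≈ -0.000653 rad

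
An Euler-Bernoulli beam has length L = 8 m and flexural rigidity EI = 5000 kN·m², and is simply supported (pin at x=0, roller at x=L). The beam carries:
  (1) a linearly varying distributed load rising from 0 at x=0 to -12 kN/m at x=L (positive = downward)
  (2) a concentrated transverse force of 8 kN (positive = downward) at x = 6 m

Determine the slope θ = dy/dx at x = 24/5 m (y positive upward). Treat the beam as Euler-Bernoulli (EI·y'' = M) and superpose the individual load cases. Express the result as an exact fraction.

Load 1 — triangular load w₀=-12 kN/m (0→w₀ over full span):
  θ_1 = -w₀(7L⁴-30L²x²+15x⁴)/(360LEI) = -(-12)·(7·8⁴-30·8²·(24/5)²+15·(24/5)⁴)/(360·8·5000) = -7424/1171875 rad
Load 2 — point force P=8 kN at a=6 m (b=L-a=2):
  θ_2 = -Pb(L²-b²-3x²)/(6LEI)  [x≤a] = -8·2·(8²-2²-3·(24/5)²)/(6·8·5000) = 19/31250 rad
Superposition: θ = Σ θ_i = -13423/2343750 rad ≈ -0.005727 rad

θ(24/5) = -13423/2343750 rad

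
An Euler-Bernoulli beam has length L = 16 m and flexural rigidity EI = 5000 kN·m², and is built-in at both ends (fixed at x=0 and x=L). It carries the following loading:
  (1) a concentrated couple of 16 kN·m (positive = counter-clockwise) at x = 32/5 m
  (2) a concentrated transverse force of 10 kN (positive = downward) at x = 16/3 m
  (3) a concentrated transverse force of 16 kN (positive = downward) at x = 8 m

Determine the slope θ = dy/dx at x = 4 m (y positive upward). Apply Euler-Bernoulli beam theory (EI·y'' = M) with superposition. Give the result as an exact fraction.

Load 1 — applied couple M₀=16 kN·m at a=32/5 m (b=L-a=48/5):
  θ_1 = (R_Ax²/2 - M_Ax)/EI  [x≤a] with R_A=36/25, M_A=48/25 = ((36/25)·4²/2 - (48/25)·4)/5000 = 12/15625 rad
Load 2 — point force P=10 kN at a=16/3 m (b=L-a=32/3):
  θ_2 = -Pb²x(2aL-(3a+b)x)/(2L³EI)  [x≤a] = -10·(32/3)²·4·(2·(16/3)·16-(3·(16/3)+(32/3))·4)/(2·16³·5000) = -8/1125 rad
Load 3 — point force P=16 kN at a=8 m (b=L-a=8):
  θ_3 = -Pb²x(2aL-(3a+b)x)/(2L³EI)  [x≤a] = -16·8²·4·(2·8·16-(3·8+8)·4)/(2·16³·5000) = -8/625 rad
Superposition: θ = Σ θ_i = -2692/140625 rad ≈ -0.019143 rad

θ(4) = -2692/140625 rad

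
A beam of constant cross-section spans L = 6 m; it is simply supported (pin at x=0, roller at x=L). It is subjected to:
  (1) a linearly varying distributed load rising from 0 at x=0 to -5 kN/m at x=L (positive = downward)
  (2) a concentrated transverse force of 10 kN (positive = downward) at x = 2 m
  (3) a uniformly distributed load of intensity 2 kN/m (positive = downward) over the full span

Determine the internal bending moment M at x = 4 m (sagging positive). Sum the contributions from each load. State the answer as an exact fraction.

M(4) = 32/9 kN·m

Load 1 — triangular load w₀=-5 kN/m (0→w₀ over full span):
  M_1 = w₀Lx/6 - w₀x³/(6L) = (-5)·6·4/6 - (-5)·4³/(6·6) = -100/9 kN·m
Load 2 — point force P=10 kN at a=2 m (b=L-a=4):
  M_2 = Pa(L-x)/L  [x>a] = 10·2·(6-4)/6 = 20/3 kN·m
Load 3 — uniform load w=2 kN/m over full span:
  M_3 = wx(L-x)/2 = 2·4·(6-4)/2 = 8 kN·m
Superposition: M = Σ M_i = 32/9 kN·m ≈ 3.555556 kN·m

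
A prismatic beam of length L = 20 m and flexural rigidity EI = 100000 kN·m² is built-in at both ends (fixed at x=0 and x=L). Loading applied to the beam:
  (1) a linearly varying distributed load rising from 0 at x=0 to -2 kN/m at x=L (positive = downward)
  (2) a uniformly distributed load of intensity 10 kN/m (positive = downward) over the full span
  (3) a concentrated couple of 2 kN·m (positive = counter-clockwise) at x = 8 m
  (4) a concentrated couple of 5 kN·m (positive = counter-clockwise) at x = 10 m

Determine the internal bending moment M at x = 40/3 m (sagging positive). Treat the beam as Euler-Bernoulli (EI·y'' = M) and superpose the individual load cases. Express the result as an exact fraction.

M(40/3) = 775283/8100 kN·m

Load 1 — triangular load w₀=-2 kN/m (0→w₀ over full span):
  M_1 = 3w₀Lx/20 - w₀L²/30 - w₀x³/(6L) = 3·(-2)·20·(40/3)/20 - (-2)·20²/30 - (-2)·(40/3)³/(6·20) = -1120/81 kN·m
Load 2 — uniform load w=10 kN/m over full span:
  M_2 = wLx/2 - wL²/12 - wx²/2 = 10·20·(40/3)/2 - 10·20²/12 - 10·(40/3)²/2 = 1000/9 kN·m
Load 3 — applied couple M₀=2 kN·m at a=8 m (b=L-a=12):
  M_3 = R_Ax - M_A - M₀  [x>a] with R_A=18/125, M_A=6/25 = (18/125)·(40/3) - (6/25) - 2 = -8/25 kN·m
Load 4 — applied couple M₀=5 kN·m at a=10 m (b=L-a=10):
  M_4 = R_Ax - M_A - M₀  [x>a] with R_A=3/8, M_A=5/4 = (3/8)·(40/3) - (5/4) - 5 = -5/4 kN·m
Superposition: M = Σ M_i = 775283/8100 kN·m ≈ 95.713951 kN·m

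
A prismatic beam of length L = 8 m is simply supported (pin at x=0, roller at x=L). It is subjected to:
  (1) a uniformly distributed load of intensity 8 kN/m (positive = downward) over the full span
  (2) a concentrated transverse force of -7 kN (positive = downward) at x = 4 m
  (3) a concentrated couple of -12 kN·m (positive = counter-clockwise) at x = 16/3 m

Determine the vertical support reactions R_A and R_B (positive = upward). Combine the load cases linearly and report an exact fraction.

R_A = 27 kN, R_B = 30 kN

Load 1 — uniform load w=8 kN/m over full span:
  R_A = wL/2 = 8·8/2 = 32 kN
  R_B = wL/2 = 8·8/2 = 32 kN
Load 2 — point force P=-7 kN at a=4 m (b=L-a=4):
  R_A = Pb/L = (-7)·4/8 = -7/2 kN
  R_B = Pa/L = (-7)·4/8 = -7/2 kN
Load 3 — applied couple M₀=-12 kN·m at a=16/3 m (b=L-a=8/3):
  R_A = M₀/L = (-12)/8 = -3/2 kN
  R_B = -M₀/L = -(-12)/8 = 3/2 kN
Superposition: R_A = 27 kN, R_B = 30 kN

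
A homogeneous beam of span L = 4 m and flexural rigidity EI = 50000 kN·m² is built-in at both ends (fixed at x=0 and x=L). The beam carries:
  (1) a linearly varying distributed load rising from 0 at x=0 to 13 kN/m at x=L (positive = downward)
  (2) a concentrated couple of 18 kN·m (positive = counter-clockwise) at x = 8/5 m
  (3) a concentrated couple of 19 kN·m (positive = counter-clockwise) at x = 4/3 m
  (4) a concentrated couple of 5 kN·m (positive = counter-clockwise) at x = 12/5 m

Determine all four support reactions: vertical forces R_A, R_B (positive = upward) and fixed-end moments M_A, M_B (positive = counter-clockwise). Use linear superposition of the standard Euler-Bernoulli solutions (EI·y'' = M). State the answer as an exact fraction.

Load 1 — triangular load w₀=13 kN/m (0→w₀ over full span):
  R_A = 3w₀L/20 = 3·13·4/20 = 39/5 kN
  M_A = w₀L²/30 = 13·4²/30 = 104/15 kN·m
  R_B = 7w₀L/20 = 7·13·4/20 = 91/5 kN
  M_B = -w₀L²/20 = -13·4²/20 = -52/5 kN·m
Load 2 — applied couple M₀=18 kN·m at a=8/5 m (b=L-a=12/5):
  R_A = 6M₀ab/L³ = 6·18·(8/5)·(12/5)/4³ = 162/25 kN
  M_A = M₀b(2a-b)/L² = 18·(12/5)·(2·(8/5)-(12/5))/4² = 54/25 kN·m
  R_B = -6M₀ab/L³ = -6·18·(8/5)·(12/5)/4³ = -162/25 kN
  M_B = M₀a(2b-a)/L² = 18·(8/5)·(2·(12/5)-(8/5))/4² = 144/25 kN·m
Load 3 — applied couple M₀=19 kN·m at a=4/3 m (b=L-a=8/3):
  R_A = 6M₀ab/L³ = 6·19·(4/3)·(8/3)/4³ = 19/3 kN
  M_A = M₀b(2a-b)/L² = 19·(8/3)·(2·(4/3)-(8/3))/4² = 0 kN·m
  R_B = -6M₀ab/L³ = -6·19·(4/3)·(8/3)/4³ = -19/3 kN
  M_B = M₀a(2b-a)/L² = 19·(4/3)·(2·(8/3)-(4/3))/4² = 19/3 kN·m
Load 4 — applied couple M₀=5 kN·m at a=12/5 m (b=L-a=8/5):
  R_A = 6M₀ab/L³ = 6·5·(12/5)·(8/5)/4³ = 9/5 kN
  M_A = M₀b(2a-b)/L² = 5·(8/5)·(2·(12/5)-(8/5))/4² = 8/5 kN·m
  R_B = -6M₀ab/L³ = -6·5·(12/5)·(8/5)/4³ = -9/5 kN
  M_B = M₀a(2b-a)/L² = 5·(12/5)·(2·(8/5)-(12/5))/4² = 3/5 kN·m
Superposition: R_A = 1681/75 kN, M_A = 802/75 kN·m, R_B = 269/75 kN, M_B = 172/75 kN·m

R_A = 1681/75 kN, M_A = 802/75 kN·m, R_B = 269/75 kN, M_B = 172/75 kN·m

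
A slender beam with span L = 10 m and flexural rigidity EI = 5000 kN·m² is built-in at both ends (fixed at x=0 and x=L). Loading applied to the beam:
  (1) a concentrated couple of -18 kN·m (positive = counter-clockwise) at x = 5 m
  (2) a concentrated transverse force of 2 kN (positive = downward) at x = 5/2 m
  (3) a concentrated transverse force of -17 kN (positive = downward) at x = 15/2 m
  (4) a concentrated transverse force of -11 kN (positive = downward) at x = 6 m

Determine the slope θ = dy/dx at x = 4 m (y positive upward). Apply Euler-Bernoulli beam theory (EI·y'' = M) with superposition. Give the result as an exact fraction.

θ(4) = 18289/5000000 rad

Load 1 — applied couple M₀=-18 kN·m at a=5 m (b=L-a=5):
  θ_1 = (R_Ax²/2 - M_Ax)/EI  [x≤a] with R_A=-27/10, M_A=-9/2 = ((-27/10)·4²/2 - (-9/2)·4)/5000 = -9/12500 rad
Load 2 — point force P=2 kN at a=5/2 m (b=L-a=15/2):
  θ_2 = Pa²(L-x)(2bL-(3b+a)(L-x))/(2L³EI)  [x>a] = 2·(5/2)²·(10-4)·(2·(15/2)·10-(3·(15/2)+(5/2))·(10-4))/(2·10³·5000) = 0 rad
Load 3 — point force P=-17 kN at a=15/2 m (b=L-a=5/2):
  θ_3 = -Pb²x(2aL-(3a+b)x)/(2L³EI)  [x≤a] = -(-17)·(5/2)²·4·(2·(15/2)·10-(3·(15/2)+(5/2))·4)/(2·10³·5000) = 17/8000 rad
Load 4 — point force P=-11 kN at a=6 m (b=L-a=4):
  θ_4 = -Pb²x(2aL-(3a+b)x)/(2L³EI)  [x≤a] = -(-11)·4²·4·(2·6·10-(3·6+4)·4)/(2·10³·5000) = 176/78125 rad
Superposition: θ = Σ θ_i = 18289/5000000 rad ≈ 0.003658 rad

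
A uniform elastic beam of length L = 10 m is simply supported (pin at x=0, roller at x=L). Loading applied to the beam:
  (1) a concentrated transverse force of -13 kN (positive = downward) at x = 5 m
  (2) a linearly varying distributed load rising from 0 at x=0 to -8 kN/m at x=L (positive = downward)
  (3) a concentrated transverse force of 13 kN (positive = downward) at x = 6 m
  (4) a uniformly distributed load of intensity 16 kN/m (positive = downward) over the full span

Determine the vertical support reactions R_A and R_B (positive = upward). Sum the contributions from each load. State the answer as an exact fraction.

Load 1 — point force P=-13 kN at a=5 m (b=L-a=5):
  R_A = Pb/L = (-13)·5/10 = -13/2 kN
  R_B = Pa/L = (-13)·5/10 = -13/2 kN
Load 2 — triangular load w₀=-8 kN/m (0→w₀ over full span):
  R_A = w₀L/6 = (-8)·10/6 = -40/3 kN
  R_B = w₀L/3 = (-8)·10/3 = -80/3 kN
Load 3 — point force P=13 kN at a=6 m (b=L-a=4):
  R_A = Pb/L = 13·4/10 = 26/5 kN
  R_B = Pa/L = 13·6/10 = 39/5 kN
Load 4 — uniform load w=16 kN/m over full span:
  R_A = wL/2 = 16·10/2 = 80 kN
  R_B = wL/2 = 16·10/2 = 80 kN
Superposition: R_A = 1961/30 kN, R_B = 1639/30 kN

R_A = 1961/30 kN, R_B = 1639/30 kN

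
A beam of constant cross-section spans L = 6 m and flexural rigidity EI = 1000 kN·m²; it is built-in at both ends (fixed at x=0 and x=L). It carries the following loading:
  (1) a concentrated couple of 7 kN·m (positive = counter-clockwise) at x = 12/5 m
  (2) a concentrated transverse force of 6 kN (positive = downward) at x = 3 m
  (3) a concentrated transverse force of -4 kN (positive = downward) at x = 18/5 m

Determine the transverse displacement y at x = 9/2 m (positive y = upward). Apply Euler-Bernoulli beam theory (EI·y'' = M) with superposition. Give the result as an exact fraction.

Load 1 — applied couple M₀=7 kN·m at a=12/5 m (b=L-a=18/5):
  y_1 = (R_Ax³/6 - M_Ax²/2 - M₀(x-a)²/2)/EI  [x>a] with R_A=42/25, M_A=21/25 = ((42/25)·(9/2)³/6 - (21/25)·(9/2)²/2 - 7·((9/2)-(12/5))²/2)/1000 = 63/40000 m
Load 2 — point force P=6 kN at a=3 m (b=L-a=3):
  y_2 = -Pa²(L-x)²(3bL-(3b+a)(L-x))/(6L³EI)  [x>a] = -6·3²·(6-(9/2))²·(3·3·6-(3·3+3)·(6-(9/2)))/(6·6³·1000) = -27/8000 m
Load 3 — point force P=-4 kN at a=18/5 m (b=L-a=12/5):
  y_3 = -Pa²(L-x)²(3bL-(3b+a)(L-x))/(6L³EI)  [x>a] = -(-4)·(18/5)²·(6-(9/2))²·(3·(12/5)·6-(3·(12/5)+(18/5))·(6-(9/2)))/(6·6³·1000) = 243/100000 m
Superposition: y = Σ y_i = 63/100000 m ≈ 0.000630 m

y(9/2) = 63/100000 m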